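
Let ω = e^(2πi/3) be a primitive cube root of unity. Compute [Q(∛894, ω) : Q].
[Q(∛894, ω) : Q] = 6

[Q(∛894):Q] = 3 (min poly x^3 - 894, irreducible since 894 is not a perfect cube). [Q(ω):Q] = 2 (min poly x^2 + x + 1). Since Q(∛894) ⊂ R and ω ∉ R, we have ω ∉ Q(∛894), so x^2 + x + 1 remains irreducible over Q(∛894) and [Q(∛894, ω) : Q(∛894)] = 2. By the tower law, [Q(∛894, ω) : Q] = 3 · 2 = 6. (In fact Q(∛894, ω) is the splitting field of x^3 - 894 over Q.)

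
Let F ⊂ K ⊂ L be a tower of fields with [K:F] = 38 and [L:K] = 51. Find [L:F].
[L:F] = 1938

The tower law says that for any tower of field extensions F ⊂ K ⊂ L with finite degrees, [L:F] = [L:K] · [K:F]. Here this gives [L:F] = 51 · 38 = 1938.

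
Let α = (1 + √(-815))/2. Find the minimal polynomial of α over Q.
m_α(x) = x^2 - x + 204

From 2α - 1 = √(-815), squaring gives (2α - 1)^2 = -815, i.e. 4α^2 - 4α + 1 = -815, so α^2 - α + (1 + 815)/4 = 0. Since -815 ≡ 1 (mod 4), (1 + 815)/4 = 204 ∈ Z. The polynomial x^2 - x + 204 has discriminant 1 - 4·(204) = -815, which is not a perfect square in Q (d = -815 is squarefree and ≠ 1), so x^2 - x + 204 is irreducible over Q. It is the minimal polynomial of α.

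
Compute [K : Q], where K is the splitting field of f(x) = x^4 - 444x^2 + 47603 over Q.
[K : Q] = 4

Solving the quadratic in x^2: x^2 = (444 ± √(444^2 - 4·47603))/2 = (444 ± √6724)/2 = (444 ± 82)/2, giving x^2 = 181 or x^2 = 263. So f(x) = (x^2 - 181)(x^2 - 263) and the roots of f are ±√181, ±√263. Hence the splitting field is K = Q(√181, √263). Since 181 and 263 are distinct squarefree integers > 1, their product 47603 is not a perfect square, so √263 ∉ Q(√181). By the tower law [K:Q] = [Q(√181,√263):Q(√181)] · [Q(√181):Q] = 2 · 2 = 4.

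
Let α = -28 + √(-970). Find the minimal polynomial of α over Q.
m_α(x) = x^2 + 56x + 1754

From α + 28 = √(-970), squaring gives (α + 28)^2 = -970, i.e. α^2 + 56α + 784 = -970, so α^2 + 56α + 1754 = 0. The discriminant of x^2 + 56x + 1754 is (56)^2 - 4·(1754) = 3136 - 7016 = -3880, and 4·(-970) is not a perfect square in Q since -970 is squarefree and ≠ 1. Hence x^2 + 56x + 1754 is irreducible over Q and is the minimal polynomial of α.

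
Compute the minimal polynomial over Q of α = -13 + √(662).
m_α(x) = x^2 + 26x - 493

From α + 13 = √(662), squaring gives (α + 13)^2 = 662, i.e. α^2 + 26α + 169 = 662, so α^2 + 26α - 493 = 0. The discriminant of x^2 + 26x - 493 is (26)^2 - 4·(-493) = 676 + 1972 = 2648, and 4·(662) is not a perfect square in Q since 662 is squarefree and ≠ 1. Hence x^2 + 26x - 493 is irreducible over Q and is the minimal polynomial of α.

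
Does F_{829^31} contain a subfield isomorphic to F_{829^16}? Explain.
No: F_{829^16} is not a subfield of F_{829^31}

F_{p^m} embeds in F_{p^n} iff m | n. Here 16 ∤ 31 (since 31 = 1·16 + 15 with remainder 15 ≠ 0), so F_{829^16} is not a subfield of F_{829^31}. Equivalently: if it were, the tower law would give 16 = [F_{829^16}:F_829] dividing [F_{829^31}:F_829] = 31, contradiction.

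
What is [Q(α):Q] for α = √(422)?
[Q(α):Q] = 2

[Q(α):Q] equals the degree of the minimal polynomial of α. Here α^2 = 422 and x^2 - 422 is irreducible (d = 422 is squarefree, ≠ 1, hence not a square), so deg(m_α) = 2. Thus [Q(α):Q] = 2.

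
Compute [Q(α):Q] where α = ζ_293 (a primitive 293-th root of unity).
[Q(α):Q] = 292

The minimal polynomial of ζ_293 over Q is the 293-th cyclotomic polynomial Φ_293(x), which is irreducible over Q and has degree φ(293) = 292. Hence [Q(α):Q] = φ(293) = 292.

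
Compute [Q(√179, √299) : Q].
[Q(√179, √299) : Q] = 4

[Q(√179):Q] = 2 (min poly x^2 - 179, irreducible since 179 is squarefree > 1). For the top step, suppose √299 ∈ Q(√179), say √299 = c + d√179 with c, d ∈ Q. Squaring: 299 = c^2 + 179d^2 + 2cd√179. Since √179 ∉ Q this forces 2cd = 0. If d = 0 then √299 = c ∈ Q, contradicting 299 squarefree > 1. If c = 0 then 299 = 179d^2, so 179·299 = (179d)^2 is a perfect square in Q — but 179·299 = 53521 is not a perfect square (since 179 and 299 are distinct squarefree integers). Contradiction. Hence √299 ∉ Q(√179), so x^2 - 299 stays irreducible over Q(√179) and [Q(√179, √299) : Q(√179)] = 2. By the tower law, [Q(√179, √299) : Q] = 2 · 2 = 4.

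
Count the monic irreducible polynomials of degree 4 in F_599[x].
There are 32184449700 monic irreducible polynomials of degree 4 over F_599

Each element of F_{599^4} that lies in no proper subfield is a root of exactly one monic irreducible of degree 4 over F_599, and each such polynomial has 4 distinct roots in F_{599^4}. By Möbius inversion the count is N_599(4) = (1/4) Σ_{d|4} μ(4/d) · 599^d = (1/4)(μ(4)·599^1 + μ(2)·599^2 + μ(1)·599^4) = 128737798800/4 = 32184449700.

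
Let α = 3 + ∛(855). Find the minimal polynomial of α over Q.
m_α(x) = x^3 - 9x^2 + 27x - 882

Set β = α - 3 = ∛(855), so β^3 = 855. Then (α - 3)^3 - 855 = 0, i.e. α is a root of g(x) = (x - 3)^3 - 855 = x^3 - 9x^2 + 27x - 882. Since g(x) = h(x - 3) where h(x) = x^3 - 855, and h is irreducible over Q (because 855 is not a perfect cube, so h has no rational root, and a monic cubic with no rational root is irreducible), g is also irreducible (irreducibility is preserved under the substitution x → x - 3). Hence m_α(x) = x^3 - 9x^2 + 27x - 882.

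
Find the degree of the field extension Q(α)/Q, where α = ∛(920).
[Q(α):Q] = 3

The minimal polynomial of α is x^3 - 920, irreducible over Q since 920 is not a perfect cube (so x^3 - 920 has no rational root). Hence [Q(α):Q] = deg(m_α) = 3.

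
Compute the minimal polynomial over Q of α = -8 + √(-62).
m_α(x) = x^2 + 16x + 126

From α + 8 = √(-62), squaring gives (α + 8)^2 = -62, i.e. α^2 + 16α + 64 = -62, so α^2 + 16α + 126 = 0. The discriminant of x^2 + 16x + 126 is (16)^2 - 4·(126) = 256 - 504 = -248, and 4·(-62) is not a perfect square in Q since -62 is squarefree and ≠ 1. Hence x^2 + 16x + 126 is irreducible over Q and is the minimal polynomial of α.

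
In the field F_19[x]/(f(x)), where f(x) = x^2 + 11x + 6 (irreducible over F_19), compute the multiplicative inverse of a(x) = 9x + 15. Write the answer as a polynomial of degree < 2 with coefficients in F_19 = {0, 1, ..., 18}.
a(x)^(-1) ≡ 2x + 6 (mod f(x))

Since f is irreducible over F_19, F_19[x]/(f) is a field and a(x) ≠ 0 has an inverse. Apply the extended Euclidean algorithm to f(x) and a(x) in F_19[x]: f(x) = (17x + 13)·a(x) + (1). The last nonzero remainder is the constant 1 = gcd(f, a) in F_19. Back-substituting through the division chain expresses 1 = s(x)·a(x) + t(x)·f(x) with s(x) ≡ 2x + 6 (mod f), so a(x)^(-1) ≡ s(x) = 2x + 6 (mod f). Check: (9x + 15)·(2x + 6) = 18x^2 + 8x + 14 ≡ 1 (mod x^2 + 11x + 6).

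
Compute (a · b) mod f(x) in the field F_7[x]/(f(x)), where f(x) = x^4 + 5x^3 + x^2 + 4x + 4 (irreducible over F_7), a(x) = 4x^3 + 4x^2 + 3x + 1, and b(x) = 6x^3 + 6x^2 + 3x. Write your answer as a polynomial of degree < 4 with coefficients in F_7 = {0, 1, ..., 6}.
a · b ≡ x^3 + 6x^2 + 5x + 1 (mod f(x))

Multiply in F_7[x]: a(x)·b(x) = (4x^3 + 4x^2 + 3x + 1)·(6x^3 + 6x^2 + 3x) = 3x^6 + 6x^5 + 5x^4 + x^3 + x^2 + 3x. This has degree ≥ 4, so divide by f(x) over F_7: 3x^6 + 6x^5 + 5x^4 + x^3 + x^2 + 3x = (3x^2 + 5x + 5)·(x^4 + 5x^3 + x^2 + 4x + 4) + (x^3 + 6x^2 + 5x + 1). Hence a·b ≡ x^3 + 6x^2 + 5x + 1 (mod f). (F_7[x]/(f) is a field with 7^4 = 2401 elements since f is irreducible of degree 4.)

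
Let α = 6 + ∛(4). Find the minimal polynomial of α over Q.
m_α(x) = x^3 - 18x^2 + 108x - 220

Set β = α - 6 = ∛(4), so β^3 = 4. Then (α - 6)^3 - 4 = 0, i.e. α is a root of g(x) = (x - 6)^3 - 4 = x^3 - 18x^2 + 108x - 220. Since g(x) = h(x - 6) where h(x) = x^3 - 4, and h is irreducible over Q (because 4 is not a perfect cube, so h has no rational root, and a monic cubic with no rational root is irreducible), g is also irreducible (irreducibility is preserved under the substitution x → x - 6). Hence m_α(x) = x^3 - 18x^2 + 108x - 220.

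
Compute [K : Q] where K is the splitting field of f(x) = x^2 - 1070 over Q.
[K : Q] = 2

f(x) = x^2 - 1070 factors as (x - √1070)(x + √1070). The splitting field is K = Q(√1070). Since 1070 is squarefree and > 1, it is not a perfect square, so x^2 - 1070 is irreducible over Q and [Q(√1070) : Q] = 2. Hence [K : Q] = 2.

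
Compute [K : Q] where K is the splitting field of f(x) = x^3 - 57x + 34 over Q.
[K : Q] = 6

By the rational root test, any rational root of the monic integer polynomial f(x) = x^3 - 57x + 34 must be an integer dividing the constant term 34, i.e. one of ±{1, 2, 17, 34}. Evaluating: f(1) = -22, f(-1) = 90, f(2) = -72, f(-2) = 140, f(17) = 3978, f(-17) = -3910, f(34) = 37400, f(-34) = -37332; none is 0, so f has no rational root and is therefore irreducible over Q (a cubic with no linear factor over a field is irreducible). For an irreducible cubic, the Galois group is A_3 or S_3 according as the discriminant disc(f) = -4a^3 - 27b^2 = -4·(-57)^3 - 27·(34)^2 = 709560 is or is not a square in Q. Here disc(f) = 709560 is not a perfect square in Q, so the Galois group of f over Q is not contained in A_3 and must be all of S_3. The splitting field has degree |S_3| = 6 over Q, so [K : Q] = 6.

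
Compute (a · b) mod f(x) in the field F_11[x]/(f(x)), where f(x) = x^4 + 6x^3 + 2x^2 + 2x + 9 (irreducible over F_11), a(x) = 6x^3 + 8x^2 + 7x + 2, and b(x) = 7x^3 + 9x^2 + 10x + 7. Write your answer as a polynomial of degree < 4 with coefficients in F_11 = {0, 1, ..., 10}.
a · b ≡ 7x^3 + 10x + 9 (mod f(x))

Multiply in F_11[x]: a(x)·b(x) = (6x^3 + 8x^2 + 7x + 2)·(7x^3 + 9x^2 + 10x + 7) = 9x^6 + 5x^4 + x^3 + x^2 + 3x + 3. This has degree ≥ 4, so divide by f(x) over F_11: 9x^6 + 5x^4 + x^3 + x^2 + 3x + 3 = (9x^2 + x + 3)·(x^4 + 6x^3 + 2x^2 + 2x + 9) + (7x^3 + 10x + 9). Hence a·b ≡ 7x^3 + 10x + 9 (mod f). (F_11[x]/(f) is a field with 11^4 = 14641 elements since f is irreducible of degree 4.)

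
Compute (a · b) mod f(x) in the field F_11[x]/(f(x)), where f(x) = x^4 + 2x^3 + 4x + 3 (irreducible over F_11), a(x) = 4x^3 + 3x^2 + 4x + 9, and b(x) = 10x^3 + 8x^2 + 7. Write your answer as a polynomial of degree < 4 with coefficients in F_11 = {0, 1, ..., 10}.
a · b ≡ 10x^3 + x^2 + x + 5 (mod f(x))

Multiply in F_11[x]: a(x)·b(x) = (4x^3 + 3x^2 + 4x + 9)·(10x^3 + 8x^2 + 7) = 7x^6 + 7x^5 + 9x^4 + 7x^3 + 5x^2 + 6x + 8. This has degree ≥ 4, so divide by f(x) over F_11: 7x^6 + 7x^5 + 9x^4 + 7x^3 + 5x^2 + 6x + 8 = (7x^2 + 4x + 1)·(x^4 + 2x^3 + 4x + 3) + (10x^3 + x^2 + x + 5). Hence a·b ≡ 10x^3 + x^2 + x + 5 (mod f). (F_11[x]/(f) is a field with 11^4 = 14641 elements since f is irreducible of degree 4.)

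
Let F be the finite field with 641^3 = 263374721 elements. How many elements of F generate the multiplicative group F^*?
There are φ(263374720) = 90298368 primitive elements

F_q^* is cyclic of order q - 1 = 263374720. A cyclic group of order m has exactly φ(m) generators. Here m = 263374720 = 2^7 · 5 · 7 · 58789, so the number of primitive elements is φ(263374720) = 90298368.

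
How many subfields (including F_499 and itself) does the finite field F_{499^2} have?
F_{499^2} has 2 subfields

The subfields of F_{p^n} are exactly the fields F_{p^d} for d | n (each is the fixed field of the unique index-d subgroup of Gal(F_{p^n}/F_p) ≅ Z/nZ). The divisors of n = 2 are {1, 2}, giving 2 subfields: F_{499^1}, F_{499^2}.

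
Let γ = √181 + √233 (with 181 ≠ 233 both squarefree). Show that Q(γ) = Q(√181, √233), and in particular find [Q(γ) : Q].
[Q(γ) : Q] = 4 (equivalently, Q(γ) = Q(√181, √233))

Obviously Q(γ) ⊆ Q(√181, √233), and [Q(√181, √233):Q] = 4 (since 181, 233 are distinct squarefree integers > 1 with 42173 not a perfect square). To show equality we compute the minimal polynomial of γ. From γ = √181 + √233: γ^2 = 181 + 2√(42173) + 233 = 414 + 2√(42173), so γ^2 - 414 = 2√(42173); squaring, (γ^2 - 414)^2 = 4·42173, i.e. γ^4 - 828γ^2 + 171396 - 168692 = 0, i.e. γ^4 - 828γ^2 + 2704 = 0. So γ is a root of x^4 - 828x^2 + 2704. This polynomial is irreducible over Q: it has no rational root (each ±√181 ± √233 is irrational), and any factorization into two quadratics over Q would force √(42173) ∈ Q (pairing opposite roots) or √181, √233 ∈ Q (other pairings), all impossible. Hence [Q(γ):Q] = 4 = [Q(√181, √233):Q], so Q(γ) = Q(√181, √233).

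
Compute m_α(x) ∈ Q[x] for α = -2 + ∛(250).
m_α(x) = x^3 + 6x^2 + 12x - 242

Set β = α + 2 = ∛(250), so β^3 = 250. Then (α + 2)^3 - 250 = 0, i.e. α is a root of g(x) = (x + 2)^3 - 250 = x^3 + 6x^2 + 12x - 242. Since g(x) = h(x + 2) where h(x) = x^3 - 250, and h is irreducible over Q (because 250 is not a perfect cube, so h has no rational root, and a monic cubic with no rational root is irreducible), g is also irreducible (irreducibility is preserved under the substitution x → x + 2). Hence m_α(x) = x^3 + 6x^2 + 12x - 242.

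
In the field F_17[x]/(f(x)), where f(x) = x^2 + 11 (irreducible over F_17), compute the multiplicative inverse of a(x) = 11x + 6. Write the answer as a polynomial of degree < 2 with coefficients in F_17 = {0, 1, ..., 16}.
a(x)^(-1) ≡ 13x + 13 (mod f(x))

Since f is irreducible over F_17, F_17[x]/(f) is a field and a(x) ≠ 0 has an inverse. Apply the extended Euclidean algorithm to f(x) and a(x) in F_17[x]: f(x) = (14x + 14)·a(x) + (12). The last nonzero remainder is the constant 12 = gcd(f, a) in F_17. Back-substituting through the division chain expresses 12 = s(x)·a(x) + t(x)·f(x) with s(x) ≡ 3x + 3 (mod f), so (3x + 3)·a(x) ≡ 12 (mod f). Multiplying by 12^(-1) ≡ 10 in F_17 gives a(x)^(-1) ≡ 10·(3x + 3) ≡ 13x + 13 (mod f). Check: (11x + 6)·(13x + 13) = 7x^2 + 10 ≡ 1 (mod x^2 + 11).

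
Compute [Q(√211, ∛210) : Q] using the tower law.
[Q(√211, ∛210) : Q] = 6

Let L = Q(√211, ∛210). Since Q(√211) ⊂ L and [Q(√211):Q] = 2, the tower law gives 2 | [L:Q]. Likewise Q(∛210) ⊂ L with [Q(∛210):Q] = 3 (because 210 is not a perfect cube), so 3 | [L:Q]. As gcd(2,3) = 1, [L:Q] is divisible by 6. Conversely L is generated over Q by √211 and ∛210, so [L:Q] ≤ 2·3 = 6. Therefore [Q(√211, ∛210) : Q] = 6.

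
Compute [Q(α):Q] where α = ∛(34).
[Q(α):Q] = 3

The minimal polynomial of α is x^3 - 34, irreducible over Q since 34 is not a perfect cube (so x^3 - 34 has no rational root). Hence [Q(α):Q] = deg(m_α) = 3.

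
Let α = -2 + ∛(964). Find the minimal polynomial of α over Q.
m_α(x) = x^3 + 6x^2 + 12x - 956

Set β = α + 2 = ∛(964), so β^3 = 964. Then (α + 2)^3 - 964 = 0, i.e. α is a root of g(x) = (x + 2)^3 - 964 = x^3 + 6x^2 + 12x - 956. Since g(x) = h(x + 2) where h(x) = x^3 - 964, and h is irreducible over Q (because 964 is not a perfect cube, so h has no rational root, and a monic cubic with no rational root is irreducible), g is also irreducible (irreducibility is preserved under the substitution x → x + 2). Hence m_α(x) = x^3 + 6x^2 + 12x - 956.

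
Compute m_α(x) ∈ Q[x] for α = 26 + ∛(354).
m_α(x) = x^3 - 78x^2 + 2028x - 17930

Set β = α - 26 = ∛(354), so β^3 = 354. Then (α - 26)^3 - 354 = 0, i.e. α is a root of g(x) = (x - 26)^3 - 354 = x^3 - 78x^2 + 2028x - 17930. Since g(x) = h(x - 26) where h(x) = x^3 - 354, and h is irreducible over Q (because 354 is not a perfect cube, so h has no rational root, and a monic cubic with no rational root is irreducible), g is also irreducible (irreducibility is preserved under the substitution x → x - 26). Hence m_α(x) = x^3 - 78x^2 + 2028x - 17930.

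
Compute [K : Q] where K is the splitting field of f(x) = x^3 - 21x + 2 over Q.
[K : Q] = 6

By the rational root test, any rational root of the monic integer polynomial f(x) = x^3 - 21x + 2 must be an integer dividing the constant term 2, i.e. one of ±{1, 2}. Evaluating: f(1) = -18, f(-1) = 22, f(2) = -32, f(-2) = 36; none is 0, so f has no rational root and is therefore irreducible over Q (a cubic with no linear factor over a field is irreducible). For an irreducible cubic, the Galois group is A_3 or S_3 according as the discriminant disc(f) = -4a^3 - 27b^2 = -4·(-21)^3 - 27·(2)^2 = 36936 is or is not a square in Q. Here disc(f) = 36936 is not a perfect square in Q, so the Galois group of f over Q is not contained in A_3 and must be all of S_3. The splitting field has degree |S_3| = 6 over Q, so [K : Q] = 6.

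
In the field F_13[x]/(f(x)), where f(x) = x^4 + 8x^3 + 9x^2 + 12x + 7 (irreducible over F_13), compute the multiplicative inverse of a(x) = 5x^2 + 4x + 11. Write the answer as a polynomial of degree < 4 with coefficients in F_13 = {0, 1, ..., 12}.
a(x)^(-1) ≡ 6x^3 + 11x^2 + 11x + 4 (mod f(x))

Since f is irreducible over F_13, F_13[x]/(f) is a field and a(x) ≠ 0 has an inverse. Apply the extended Euclidean algorithm to f(x) and a(x) in F_13[x]: f(x) = (8x^2 + 3x)·a(x) + (5x + 7);  a(x) = (x + 2)·(5x + 7) + (10). The last nonzero remainder is the constant 10 = gcd(f, a) in F_13. Back-substituting through the division chain expresses 10 = s(x)·a(x) + t(x)·f(x) with s(x) ≡ 8x^3 + 6x^2 + 6x + 1 (mod f), so (8x^3 + 6x^2 + 6x + 1)·a(x) ≡ 10 (mod f). Multiplying by 10^(-1) ≡ 4 in F_13 gives a(x)^(-1) ≡ 4·(8x^3 + 6x^2 + 6x + 1) ≡ 6x^3 + 11x^2 + 11x + 4 (mod f). Check: (5x^2 + 4x + 11)·(6x^3 + 11x^2 + 11x + 4) = 4x^5 + x^4 + 9x^3 + 3x^2 + 7x + 5 ≡ 1 (mod x^4 + 8x^3 + 9x^2 + 12x + 7).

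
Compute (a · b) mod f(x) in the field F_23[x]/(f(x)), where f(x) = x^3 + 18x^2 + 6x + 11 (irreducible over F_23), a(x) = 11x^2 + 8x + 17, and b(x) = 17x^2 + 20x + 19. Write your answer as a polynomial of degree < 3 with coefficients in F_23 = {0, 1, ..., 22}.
a · b ≡ 11x^2 + 4x + 14 (mod f(x))

Multiply in F_23[x]: a(x)·b(x) = (11x^2 + 8x + 17)·(17x^2 + 20x + 19) = 3x^4 + 11x^3 + 14x^2 + 9x + 1. This has degree ≥ 3, so divide by f(x) over F_23: 3x^4 + 11x^3 + 14x^2 + 9x + 1 = (3x + 3)·(x^3 + 18x^2 + 6x + 11) + (11x^2 + 4x + 14). Hence a·b ≡ 11x^2 + 4x + 14 (mod f). (F_23[x]/(f) is a field with 23^3 = 12167 elements since f is irreducible of degree 3.)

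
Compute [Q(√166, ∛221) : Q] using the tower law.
[Q(√166, ∛221) : Q] = 6

Let L = Q(√166, ∛221). Since Q(√166) ⊂ L and [Q(√166):Q] = 2, the tower law gives 2 | [L:Q]. Likewise Q(∛221) ⊂ L with [Q(∛221):Q] = 3 (because 221 is not a perfect cube), so 3 | [L:Q]. As gcd(2,3) = 1, [L:Q] is divisible by 6. Conversely L is generated over Q by √166 and ∛221, so [L:Q] ≤ 2·3 = 6. Therefore [Q(√166, ∛221) : Q] = 6.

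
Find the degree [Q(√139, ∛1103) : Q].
[Q(√139, ∛1103) : Q] = 6

Let L = Q(√139, ∛1103). Since Q(√139) ⊂ L and [Q(√139):Q] = 2, the tower law gives 2 | [L:Q]. Likewise Q(∛1103) ⊂ L with [Q(∛1103):Q] = 3 (because 1103 is not a perfect cube), so 3 | [L:Q]. As gcd(2,3) = 1, [L:Q] is divisible by 6. Conversely L is generated over Q by √139 and ∛1103, so [L:Q] ≤ 2·3 = 6. Therefore [Q(√139, ∛1103) : Q] = 6.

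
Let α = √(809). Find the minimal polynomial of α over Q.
m_α(x) = x^2 - 809

α satisfies α^2 - 809 = 0, so x^2 - 809 annihilates α. Since d = 809 is squarefree and ≠ 1, it is not a perfect square in Q, so x^2 - 809 has no rational root and is therefore irreducible over Q (a degree-2 polynomial over a field is irreducible iff it has no root). Hence m_α(x) = x^2 - 809.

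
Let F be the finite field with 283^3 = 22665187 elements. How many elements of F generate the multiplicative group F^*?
There are φ(22665186) = 7273152 primitive elements

F_q^* is cyclic of order q - 1 = 22665186. A cyclic group of order m has exactly φ(m) generators. Here m = 22665186 = 2 · 3^2 · 47 · 73 · 367, so the number of primitive elements is φ(22665186) = 7273152.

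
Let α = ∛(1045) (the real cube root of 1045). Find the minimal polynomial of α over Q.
m_α(x) = x^3 - 1045

α satisfies α^3 = 1045, so x^3 - 1045 annihilates α. By the rational root test, a rational root p/q (in lowest terms) of x^3 - 1045 would satisfy p^3 = 1045 q^3, forcing q = 1 and p^3 = 1045; but 1045 is not a perfect cube, contradiction. A monic cubic over Q with no rational root is irreducible (any nontrivial factorization would include a linear factor). Hence x^3 - 1045 is the minimal polynomial of α, and in particular [Q(α):Q] = 3.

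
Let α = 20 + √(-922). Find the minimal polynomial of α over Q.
m_α(x) = x^2 - 40x + 1322

From α - 20 = √(-922), squaring gives (α - 20)^2 = -922, i.e. α^2 - 40α + 400 = -922, so α^2 - 40α + 1322 = 0. The discriminant of x^2 - 40x + 1322 is (-40)^2 - 4·(1322) = 1600 - 5288 = -3688, and 4·(-922) is not a perfect square in Q since -922 is squarefree and ≠ 1. Hence x^2 - 40x + 1322 is irreducible over Q and is the minimal polynomial of α.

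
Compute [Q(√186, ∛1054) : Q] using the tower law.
[Q(√186, ∛1054) : Q] = 6

Let L = Q(√186, ∛1054). Since Q(√186) ⊂ L and [Q(√186):Q] = 2, the tower law gives 2 | [L:Q]. Likewise Q(∛1054) ⊂ L with [Q(∛1054):Q] = 3 (because 1054 is not a perfect cube), so 3 | [L:Q]. As gcd(2,3) = 1, [L:Q] is divisible by 6. Conversely L is generated over Q by √186 and ∛1054, so [L:Q] ≤ 2·3 = 6. Therefore [Q(√186, ∛1054) : Q] = 6.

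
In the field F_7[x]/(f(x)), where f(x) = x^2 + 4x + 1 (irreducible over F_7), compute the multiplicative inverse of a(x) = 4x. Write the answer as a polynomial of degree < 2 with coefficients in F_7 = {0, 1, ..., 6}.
a(x)^(-1) ≡ 5x + 6 (mod f(x))

Since f is irreducible over F_7, F_7[x]/(f) is a field and a(x) ≠ 0 has an inverse. Apply the extended Euclidean algorithm to f(x) and a(x) in F_7[x]: f(x) = (2x + 1)·a(x) + (1). The last nonzero remainder is the constant 1 = gcd(f, a) in F_7. Back-substituting through the division chain expresses 1 = s(x)·a(x) + t(x)·f(x) with s(x) ≡ 5x + 6 (mod f), so a(x)^(-1) ≡ s(x) = 5x + 6 (mod f). Check: (4x)·(5x + 6) = 6x^2 + 3x ≡ 1 (mod x^2 + 4x + 1).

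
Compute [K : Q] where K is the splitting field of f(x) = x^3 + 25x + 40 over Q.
[K : Q] = 6

By the rational root test, any rational root of the monic integer polynomial f(x) = x^3 + 25x + 40 must be an integer dividing the constant term 40, i.e. one of ±{1, 2, 4, 5, 8, 10, 20, 40}. Evaluating: f(1) = 66, f(-1) = 14, f(2) = 98, f(-2) = -18, f(4) = 204, f(-4) = -124, f(5) = 290, f(-5) = -210, f(8) = 752, f(-8) = -672, f(10) = 1290, f(-10) = -1210, f(20) = 8540, f(-20) = -8460, f(40) = 65040, f(-40) = -64960; none is 0, so f has no rational root and is therefore irreducible over Q (a cubic with no linear factor over a field is irreducible). For an irreducible cubic, the Galois group is A_3 or S_3 according as the discriminant disc(f) = -4a^3 - 27b^2 = -4·(25)^3 - 27·(40)^2 = -105700 is or is not a square in Q. Here disc(f) = -105700 is not a perfect square in Q, so the Galois group of f over Q is not contained in A_3 and must be all of S_3. The splitting field has degree |S_3| = 6 over Q, so [K : Q] = 6.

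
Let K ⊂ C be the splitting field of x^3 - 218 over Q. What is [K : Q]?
[K : Q] = 6

The roots of x^3 - 218 are ∛218, ω∛218, ω^2∛218 where ω = e^(2πi/3) is a primitive cube root of unity, so K = Q(∛218, ω). Now [Q(∛218):Q] = 3 (since 218 is not a perfect cube, x^3 - 218 is irreducible) and [Q(ω):Q] = 2. Both 2 and 3 divide [K:Q], and [K:Q] ≤ 3·2 = 6, so [K:Q] = 6. (Equivalently: Q(∛218) ⊂ R but ω ∉ R, so [K : Q(∛218)] = 2.)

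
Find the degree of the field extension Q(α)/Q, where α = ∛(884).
[Q(α):Q] = 3

The minimal polynomial of α is x^3 - 884, irreducible over Q since 884 is not a perfect cube (so x^3 - 884 has no rational root). Hence [Q(α):Q] = deg(m_α) = 3.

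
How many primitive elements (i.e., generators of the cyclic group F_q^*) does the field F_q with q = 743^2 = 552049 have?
There are φ(552048) = 149760 primitive elements

F_q^* is cyclic of order q - 1 = 552048. A cyclic group of order m has exactly φ(m) generators. Here m = 552048 = 2^4 · 3 · 7 · 31 · 53, so the number of primitive elements is φ(552048) = 149760.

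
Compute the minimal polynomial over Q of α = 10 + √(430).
m_α(x) = x^2 - 20x - 330

From α - 10 = √(430), squaring gives (α - 10)^2 = 430, i.e. α^2 - 20α + 100 = 430, so α^2 - 20α - 330 = 0. The discriminant of x^2 - 20x - 330 is (-20)^2 - 4·(-330) = 400 + 1320 = 1720, and 4·(430) is not a perfect square in Q since 430 is squarefree and ≠ 1. Hence x^2 - 20x - 330 is irreducible over Q and is the minimal polynomial of α.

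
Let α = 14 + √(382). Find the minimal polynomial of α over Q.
m_α(x) = x^2 - 28x - 186

From α - 14 = √(382), squaring gives (α - 14)^2 = 382, i.e. α^2 - 28α + 196 = 382, so α^2 - 28α - 186 = 0. The discriminant of x^2 - 28x - 186 is (-28)^2 - 4·(-186) = 784 + 744 = 1528, and 4·(382) is not a perfect square in Q since 382 is squarefree and ≠ 1. Hence x^2 - 28x - 186 is irreducible over Q and is the minimal polynomial of α.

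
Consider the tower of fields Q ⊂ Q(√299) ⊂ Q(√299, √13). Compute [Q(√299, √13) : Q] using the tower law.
[Q(√299, √13) : Q] = 4

[Q(√299):Q] = 2 (min poly x^2 - 299, irreducible since 299 is squarefree > 1). For the top step, suppose √13 ∈ Q(√299), say √13 = c + d√299 with c, d ∈ Q. Squaring: 13 = c^2 + 299d^2 + 2cd√299. Since √299 ∉ Q this forces 2cd = 0. If d = 0 then √13 = c ∈ Q, contradicting 13 squarefree > 1. If c = 0 then 13 = 299d^2, so 299·13 = (299d)^2 is a perfect square in Q — but 299·13 = 3887 is not a perfect square (since 299 and 13 are distinct squarefree integers). Contradiction. Hence √13 ∉ Q(√299), so x^2 - 13 stays irreducible over Q(√299) and [Q(√299, √13) : Q(√299)] = 2. By the tower law, [Q(√299, √13) : Q] = 2 · 2 = 4.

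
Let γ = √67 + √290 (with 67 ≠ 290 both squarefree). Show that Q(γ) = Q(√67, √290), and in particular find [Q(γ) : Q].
[Q(γ) : Q] = 4 (equivalently, Q(γ) = Q(√67, √290))

Obviously Q(γ) ⊆ Q(√67, √290), and [Q(√67, √290):Q] = 4 (since 67, 290 are distinct squarefree integers > 1 with 19430 not a perfect square). To show equality we compute the minimal polynomial of γ. From γ = √67 + √290: γ^2 = 67 + 2√(19430) + 290 = 357 + 2√(19430), so γ^2 - 357 = 2√(19430); squaring, (γ^2 - 357)^2 = 4·19430, i.e. γ^4 - 714γ^2 + 127449 - 77720 = 0, i.e. γ^4 - 714γ^2 + 49729 = 0. So γ is a root of x^4 - 714x^2 + 49729. This polynomial is irreducible over Q: it has no rational root (each ±√67 ± √290 is irrational), and any factorization into two quadratics over Q would force √(19430) ∈ Q (pairing opposite roots) or √67, √290 ∈ Q (other pairings), all impossible. Hence [Q(γ):Q] = 4 = [Q(√67, √290):Q], so Q(γ) = Q(√67, √290).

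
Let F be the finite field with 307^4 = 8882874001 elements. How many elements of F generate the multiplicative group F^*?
There are φ(8882874000) = 1548288000 primitive elements

F_q^* is cyclic of order q - 1 = 8882874000. A cyclic group of order m has exactly φ(m) generators. Here m = 8882874000 = 2^4 · 3^2 · 5^3 · 7 · 11 · 13 · 17 · 29, so the number of primitive elements is φ(8882874000) = 1548288000.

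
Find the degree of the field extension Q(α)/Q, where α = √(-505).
[Q(α):Q] = 2

[Q(α):Q] equals the degree of the minimal polynomial of α. Here α^2 = -505 and x^2 + 505 is irreducible (d = -505 is squarefree, ≠ 1, hence not a square), so deg(m_α) = 2. Thus [Q(α):Q] = 2.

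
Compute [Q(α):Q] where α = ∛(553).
[Q(α):Q] = 3

The minimal polynomial of α is x^3 - 553, irreducible over Q since 553 is not a perfect cube (so x^3 - 553 has no rational root). Hence [Q(α):Q] = deg(m_α) = 3.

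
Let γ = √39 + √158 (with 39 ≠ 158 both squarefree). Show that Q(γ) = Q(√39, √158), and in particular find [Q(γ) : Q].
[Q(γ) : Q] = 4 (equivalently, Q(γ) = Q(√39, √158))

Obviously Q(γ) ⊆ Q(√39, √158), and [Q(√39, √158):Q] = 4 (since 39, 158 are distinct squarefree integers > 1 with 6162 not a perfect square). To show equality we compute the minimal polynomial of γ. From γ = √39 + √158: γ^2 = 39 + 2√(6162) + 158 = 197 + 2√(6162), so γ^2 - 197 = 2√(6162); squaring, (γ^2 - 197)^2 = 4·6162, i.e. γ^4 - 394γ^2 + 38809 - 24648 = 0, i.e. γ^4 - 394γ^2 + 14161 = 0. So γ is a root of x^4 - 394x^2 + 14161. This polynomial is irreducible over Q: it has no rational root (each ±√39 ± √158 is irrational), and any factorization into two quadratics over Q would force √(6162) ∈ Q (pairing opposite roots) or √39, √158 ∈ Q (other pairings), all impossible. Hence [Q(γ):Q] = 4 = [Q(√39, √158):Q], so Q(γ) = Q(√39, √158).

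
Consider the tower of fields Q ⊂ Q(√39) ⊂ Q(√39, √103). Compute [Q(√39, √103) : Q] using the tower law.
[Q(√39, √103) : Q] = 4

[Q(√39):Q] = 2 (min poly x^2 - 39, irreducible since 39 is squarefree > 1). For the top step, suppose √103 ∈ Q(√39), say √103 = c + d√39 with c, d ∈ Q. Squaring: 103 = c^2 + 39d^2 + 2cd√39. Since √39 ∉ Q this forces 2cd = 0. If d = 0 then √103 = c ∈ Q, contradicting 103 squarefree > 1. If c = 0 then 103 = 39d^2, so 39·103 = (39d)^2 is a perfect square in Q — but 39·103 = 4017 is not a perfect square (since 39 and 103 are distinct squarefree integers). Contradiction. Hence √103 ∉ Q(√39), so x^2 - 103 stays irreducible over Q(√39) and [Q(√39, √103) : Q(√39)] = 2. By the tower law, [Q(√39, √103) : Q] = 2 · 2 = 4.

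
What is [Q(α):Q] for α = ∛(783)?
[Q(α):Q] = 3

The minimal polynomial of α is x^3 - 783, irreducible over Q since 783 is not a perfect cube (so x^3 - 783 has no rational root). Hence [Q(α):Q] = deg(m_α) = 3.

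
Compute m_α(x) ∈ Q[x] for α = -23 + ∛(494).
m_α(x) = x^3 + 69x^2 + 1587x + 11673

Set β = α + 23 = ∛(494), so β^3 = 494. Then (α + 23)^3 - 494 = 0, i.e. α is a root of g(x) = (x + 23)^3 - 494 = x^3 + 69x^2 + 1587x + 11673. Since g(x) = h(x + 23) where h(x) = x^3 - 494, and h is irreducible over Q (because 494 is not a perfect cube, so h has no rational root, and a monic cubic with no rational root is irreducible), g is also irreducible (irreducibility is preserved under the substitution x → x + 23). Hence m_α(x) = x^3 + 69x^2 + 1587x + 11673.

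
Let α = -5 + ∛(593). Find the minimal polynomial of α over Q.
m_α(x) = x^3 + 15x^2 + 75x - 468

Set β = α + 5 = ∛(593), so β^3 = 593. Then (α + 5)^3 - 593 = 0, i.e. α is a root of g(x) = (x + 5)^3 - 593 = x^3 + 15x^2 + 75x - 468. Since g(x) = h(x + 5) where h(x) = x^3 - 593, and h is irreducible over Q (because 593 is not a perfect cube, so h has no rational root, and a monic cubic with no rational root is irreducible), g is also irreducible (irreducibility is preserved under the substitution x → x + 5). Hence m_α(x) = x^3 + 15x^2 + 75x - 468.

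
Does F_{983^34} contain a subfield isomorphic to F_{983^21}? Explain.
No: F_{983^21} is not a subfield of F_{983^34}

F_{p^m} embeds in F_{p^n} iff m | n. Here 21 ∤ 34 (since 34 = 1·21 + 13 with remainder 13 ≠ 0), so F_{983^21} is not a subfield of F_{983^34}. Equivalently: if it were, the tower law would give 21 = [F_{983^21}:F_983] dividing [F_{983^34}:F_983] = 34, contradiction.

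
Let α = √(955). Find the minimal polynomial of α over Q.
m_α(x) = x^2 - 955

α satisfies α^2 - 955 = 0, so x^2 - 955 annihilates α. Since d = 955 is squarefree and ≠ 1, it is not a perfect square in Q, so x^2 - 955 has no rational root and is therefore irreducible over Q (a degree-2 polynomial over a field is irreducible iff it has no root). Hence m_α(x) = x^2 - 955.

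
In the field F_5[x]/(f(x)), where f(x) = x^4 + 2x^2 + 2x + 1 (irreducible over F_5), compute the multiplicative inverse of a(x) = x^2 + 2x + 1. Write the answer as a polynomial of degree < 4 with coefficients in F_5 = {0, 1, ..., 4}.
a(x)^(-1) ≡ x^3 + x^2 + 4x + 4 (mod f(x))

Since f is irreducible over F_5, F_5[x]/(f) is a field and a(x) ≠ 0 has an inverse. Apply the extended Euclidean algorithm to f(x) and a(x) in F_5[x]: f(x) = (x^2 + 3x)·a(x) + (4x + 1);  a(x) = (4x + 2)·(4x + 1) + (4). The last nonzero remainder is the constant 4 = gcd(f, a) in F_5. Back-substituting through the division chain expresses 4 = s(x)·a(x) + t(x)·f(x) with s(x) ≡ 4x^3 + 4x^2 + x + 1 (mod f), so (4x^3 + 4x^2 + x + 1)·a(x) ≡ 4 (mod f). Multiplying by 4^(-1) ≡ 4 in F_5 gives a(x)^(-1) ≡ 4·(4x^3 + 4x^2 + x + 1) ≡ x^3 + x^2 + 4x + 4 (mod f). Check: (x^2 + 2x + 1)·(x^3 + x^2 + 4x + 4) = x^5 + 3x^4 + 2x^3 + 3x^2 + 2x + 4 ≡ 1 (mod x^4 + 2x^2 + 2x + 1).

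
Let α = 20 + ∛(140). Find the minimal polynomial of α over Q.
m_α(x) = x^3 - 60x^2 + 1200x - 8140

Set β = α - 20 = ∛(140), so β^3 = 140. Then (α - 20)^3 - 140 = 0, i.e. α is a root of g(x) = (x - 20)^3 - 140 = x^3 - 60x^2 + 1200x - 8140. Since g(x) = h(x - 20) where h(x) = x^3 - 140, and h is irreducible over Q (because 140 is not a perfect cube, so h has no rational root, and a monic cubic with no rational root is irreducible), g is also irreducible (irreducibility is preserved under the substitution x → x - 20). Hence m_α(x) = x^3 - 60x^2 + 1200x - 8140.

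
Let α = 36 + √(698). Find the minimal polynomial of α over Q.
m_α(x) = x^2 - 72x + 598

From α - 36 = √(698), squaring gives (α - 36)^2 = 698, i.e. α^2 - 72α + 1296 = 698, so α^2 - 72α + 598 = 0. The discriminant of x^2 - 72x + 598 is (-72)^2 - 4·(598) = 5184 - 2392 = 2792, and 4·(698) is not a perfect square in Q since 698 is squarefree and ≠ 1. Hence x^2 - 72x + 598 is irreducible over Q and is the minimal polynomial of α.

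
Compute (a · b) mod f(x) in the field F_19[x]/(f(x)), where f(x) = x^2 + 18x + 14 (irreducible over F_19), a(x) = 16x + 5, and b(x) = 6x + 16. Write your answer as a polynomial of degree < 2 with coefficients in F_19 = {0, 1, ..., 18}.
a · b ≡ 2x + 9 (mod f(x))

Multiply in F_19[x]: a(x)·b(x) = (16x + 5)·(6x + 16) = x^2 + x + 4. This has degree ≥ 2, so divide by f(x) over F_19: x^2 + x + 4 = (1)·(x^2 + 18x + 14) + (2x + 9). Hence a·b ≡ 2x + 9 (mod f). (F_19[x]/(f) is a field with 19^2 = 361 elements since f is irreducible of degree 2.)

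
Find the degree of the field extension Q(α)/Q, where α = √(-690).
[Q(α):Q] = 2

[Q(α):Q] equals the degree of the minimal polynomial of α. Here α^2 = -690 and x^2 + 690 is irreducible (d = -690 is squarefree, ≠ 1, hence not a square), so deg(m_α) = 2. Thus [Q(α):Q] = 2.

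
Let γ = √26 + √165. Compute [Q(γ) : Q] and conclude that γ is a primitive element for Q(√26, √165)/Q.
[Q(γ) : Q] = 4 (equivalently, Q(γ) = Q(√26, √165))

Obviously Q(γ) ⊆ Q(√26, √165), and [Q(√26, √165):Q] = 4 (since 26, 165 are distinct squarefree integers > 1 with 4290 not a perfect square). To show equality we compute the minimal polynomial of γ. From γ = √26 + √165: γ^2 = 26 + 2√(4290) + 165 = 191 + 2√(4290), so γ^2 - 191 = 2√(4290); squaring, (γ^2 - 191)^2 = 4·4290, i.e. γ^4 - 382γ^2 + 36481 - 17160 = 0, i.e. γ^4 - 382γ^2 + 19321 = 0. So γ is a root of x^4 - 382x^2 + 19321. This polynomial is irreducible over Q: it has no rational root (each ±√26 ± √165 is irrational), and any factorization into two quadratics over Q would force √(4290) ∈ Q (pairing opposite roots) or √26, √165 ∈ Q (other pairings), all impossible. Hence [Q(γ):Q] = 4 = [Q(√26, √165):Q], so Q(γ) = Q(√26, √165).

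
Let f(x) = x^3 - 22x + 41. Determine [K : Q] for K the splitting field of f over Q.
[K : Q] = 6

By the rational root test, any rational root of the monic integer polynomial f(x) = x^3 - 22x + 41 must be an integer dividing the constant term 41, i.e. one of ±{1, 41}. Evaluating: f(1) = 20, f(-1) = 62, f(41) = 68060, f(-41) = -67978; none is 0, so f has no rational root and is therefore irreducible over Q (a cubic with no linear factor over a field is irreducible). For an irreducible cubic, the Galois group is A_3 or S_3 according as the discriminant disc(f) = -4a^3 - 27b^2 = -4·(-22)^3 - 27·(41)^2 = -2795 is or is not a square in Q. Here disc(f) = -2795 is not a perfect square in Q, so the Galois group of f over Q is not contained in A_3 and must be all of S_3. The splitting field has degree |S_3| = 6 over Q, so [K : Q] = 6.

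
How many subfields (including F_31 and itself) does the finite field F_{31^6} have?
F_{31^6} has 4 subfields

The subfields of F_{p^n} are exactly the fields F_{p^d} for d | n (each is the fixed field of the unique index-d subgroup of Gal(F_{p^n}/F_p) ≅ Z/nZ). The divisors of n = 6 are {1, 2, 3, 6}, giving 4 subfields: F_{31^1}, F_{31^2}, F_{31^3}, F_{31^6}.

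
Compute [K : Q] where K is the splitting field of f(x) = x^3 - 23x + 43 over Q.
[K : Q] = 6

By the rational root test, any rational root of the monic integer polynomial f(x) = x^3 - 23x + 43 must be an integer dividing the constant term 43, i.e. one of ±{1, 43}. Evaluating: f(1) = 21, f(-1) = 65, f(43) = 78561, f(-43) = -78475; none is 0, so f has no rational root and is therefore irreducible over Q (a cubic with no linear factor over a field is irreducible). For an irreducible cubic, the Galois group is A_3 or S_3 according as the discriminant disc(f) = -4a^3 - 27b^2 = -4·(-23)^3 - 27·(43)^2 = -1255 is or is not a square in Q. Here disc(f) = -1255 is not a perfect square in Q, so the Galois group of f over Q is not contained in A_3 and must be all of S_3. The splitting field has degree |S_3| = 6 over Q, so [K : Q] = 6.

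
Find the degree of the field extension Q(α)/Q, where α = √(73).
[Q(α):Q] = 2

[Q(α):Q] equals the degree of the minimal polynomial of α. Here α^2 = 73 and x^2 - 73 is irreducible (d = 73 is squarefree, ≠ 1, hence not a square), so deg(m_α) = 2. Thus [Q(α):Q] = 2.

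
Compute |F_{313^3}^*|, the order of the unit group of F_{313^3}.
|F_{313^3}^*| = 30664296

F_{313^3} has 313^3 = 30664297 elements; its multiplicative group consists of all nonzero elements, so |F_{313^3}^*| = 30664297 - 1 = 30664296. (It is cyclic since any finite subgroup of the multiplicative group of a field is cyclic.)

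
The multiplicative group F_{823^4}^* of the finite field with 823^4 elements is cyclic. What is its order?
|F_{823^4}^*| = 458774574240

F_{823^4} has 823^4 = 458774574241 elements; its multiplicative group consists of all nonzero elements, so |F_{823^4}^*| = 458774574241 - 1 = 458774574240. (It is cyclic since any finite subgroup of the multiplicative group of a field is cyclic.)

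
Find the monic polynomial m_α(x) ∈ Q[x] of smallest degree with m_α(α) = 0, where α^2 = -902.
m_α(x) = x^2 + 902

α satisfies α^2 + 902 = 0, so x^2 + 902 annihilates α. Since d = -902 is squarefree and ≠ 1, it is not a perfect square in Q, so x^2 + 902 has no rational root and is therefore irreducible over Q (a degree-2 polynomial over a field is irreducible iff it has no root). Hence m_α(x) = x^2 + 902.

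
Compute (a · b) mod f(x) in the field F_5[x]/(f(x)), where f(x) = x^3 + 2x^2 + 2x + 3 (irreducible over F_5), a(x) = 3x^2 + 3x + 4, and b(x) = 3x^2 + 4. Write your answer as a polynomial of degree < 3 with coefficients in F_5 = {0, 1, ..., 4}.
a · b ≡ 4x^2 + 3x + 3 (mod f(x))

Multiply in F_5[x]: a(x)·b(x) = (3x^2 + 3x + 4)·(3x^2 + 4) = 4x^4 + 4x^3 + 4x^2 + 2x + 1. This has degree ≥ 3, so divide by f(x) over F_5: 4x^4 + 4x^3 + 4x^2 + 2x + 1 = (4x + 1)·(x^3 + 2x^2 + 2x + 3) + (4x^2 + 3x + 3). Hence a·b ≡ 4x^2 + 3x + 3 (mod f). (F_5[x]/(f) is a field with 5^3 = 125 elements since f is irreducible of degree 3.)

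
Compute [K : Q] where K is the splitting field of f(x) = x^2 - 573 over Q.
[K : Q] = 2

f(x) = x^2 - 573 factors as (x - √573)(x + √573). The splitting field is K = Q(√573). Since 573 is squarefree and > 1, it is not a perfect square, so x^2 - 573 is irreducible over Q and [Q(√573) : Q] = 2. Hence [K : Q] = 2.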